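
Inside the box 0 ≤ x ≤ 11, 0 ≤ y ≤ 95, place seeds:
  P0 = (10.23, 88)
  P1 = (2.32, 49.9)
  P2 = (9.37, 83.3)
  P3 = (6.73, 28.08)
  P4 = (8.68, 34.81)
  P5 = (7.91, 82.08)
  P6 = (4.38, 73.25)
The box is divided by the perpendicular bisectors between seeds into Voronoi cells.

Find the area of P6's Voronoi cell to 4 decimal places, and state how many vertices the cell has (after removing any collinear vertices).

Area of P6's cell: 181.9129 (4 vertices)

1. box [0,11]×[0,95]: [(0, 0) (11, 0) (11, 95) (0, 95)]
2. ⊥bis P6·P0 via (7.305,80.625): [(0, 83.5222) (0, 0) (11, 0) (11, 79.1595)]  |A|=894.7497
3. ⊥bis P6·P1 via (3.35,61.575): [(0, 83.5222) (0, 61.8705) (11, 60.9001) (11, 79.1595)]  |A|=219.5112
4. ⊥bis P6·P2 via (6.875,78.275): [(0, 81.6886) (0, 61.8705) (11, 60.9001) (11, 76.2269)]  |A|=193.2963
5. ⊥bis P6·P3 via (5.555,50.665): [(0, 81.6886) (0, 61.8705) (11, 60.9001) (11, 76.2269)]  |A|=193.2963
6. ⊥bis P6·P4 via (6.53,54.03): [(0, 81.6886) (0, 61.8705) (11, 60.9001) (11, 76.2269)]  |A|=193.2963
7. ⊥bis P6·P5 via (6.145,77.665): [(0, 80.1216) (0, 61.8705) (11, 60.9001) (11, 75.7241)]  |A|=181.9129
8. canonical 4-gon: [(0, 80.1216) (0, 61.8705) (11, 60.9001) (11, 75.7241)]
9. shoelace: 181.9129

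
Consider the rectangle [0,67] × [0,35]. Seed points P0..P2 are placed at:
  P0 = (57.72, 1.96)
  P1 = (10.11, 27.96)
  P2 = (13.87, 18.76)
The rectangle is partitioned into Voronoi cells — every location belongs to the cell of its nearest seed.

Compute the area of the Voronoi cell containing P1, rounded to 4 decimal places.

1. box [0,67]×[0,35]: [(0, 0) (67, 0) (67, 35) (0, 35)]
2. ⊥bis P1·P0 via (33.915,14.96): [(0, 0) (25.7453, 0) (44.8589, 35) (0, 35)]  |A|=1235.5736
3. ⊥bis P1·P2 via (11.99,23.36): [(0, 18.4597) (40.4709, 35) (0, 35)]  |A|=334.6992
4. canonical 3-gon: [(0, 18.4597) (40.4709, 35) (0, 35)]
5. shoelace: 334.6992

Area of P1's cell: 334.6992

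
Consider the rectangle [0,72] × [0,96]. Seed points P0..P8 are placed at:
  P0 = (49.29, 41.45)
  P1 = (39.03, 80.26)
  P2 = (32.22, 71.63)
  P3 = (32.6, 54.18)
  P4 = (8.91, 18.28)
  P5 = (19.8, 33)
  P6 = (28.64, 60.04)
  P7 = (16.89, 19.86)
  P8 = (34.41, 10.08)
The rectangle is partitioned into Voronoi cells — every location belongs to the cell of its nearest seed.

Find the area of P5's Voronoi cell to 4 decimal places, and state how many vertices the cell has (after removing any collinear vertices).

Area of P5's cell: 701.3951 (7 vertices)

1. box [0,72]×[0,96]: [(0, 0) (72, 0) (72, 96) (0, 96)]
2. ⊥bis P5·P0 via (34.545,37.225): [(0, 0) (45.2114, 0) (17.7037, 96) (0, 96)]  |A|=3019.9253
3. ⊥bis P5·P1 via (29.415,56.63): [(0, 68.5989) (0, 0) (45.2114, 0) (28.9279, 56.8282)]  |A|=2276.8527
4. ⊥bis P5·P2 via (26.01,52.315): [(0, 60.6775) (0, 0) (45.2114, 0) (30.6485, 50.8237)]  |A|=2078.7405
5. ⊥bis P5·P3 via (26.2,43.59): [(0, 59.4238) (0, 0) (45.2114, 0) (34.0869, 38.8236)]  |A|=1890.4215
6. ⊥bis P5·P4 via (14.355,25.64): [(0, 59.4238) (0, 36.26) (44.1888, 3.5687) (34.0869, 38.8236)]  |A|=1008.6072
7. ⊥bis P5·P6 via (24.22,46.52): [(17.9717, 48.5627) (0, 54.4381) (0, 36.26) (44.1888, 3.5687) (34.0869, 38.8236)]  |A|=963.8061
8. ⊥bis P5·P7 via (18.345,26.43): [(17.9717, 48.5627) (0, 54.4381) (0, 36.26) (11.1262, 28.0287) (38.9454, 21.8678) (34.0869, 38.8236)]  |A|=725.4242
9. ⊥bis P5·P8 via (27.105,21.54): [(17.9717, 48.5627) (0, 54.4381) (0, 36.26) (11.1262, 28.0287) (30.5396, 23.7294) (37.1962, 27.9725) (34.0869, 38.8236)]  |A|=701.3951
10. canonical 7-gon: [(17.9717, 48.5627) (0, 54.4381) (0, 36.26) (11.1262, 28.0287) (30.5396, 23.7294) (37.1962, 27.9725) (34.0869, 38.8236)]
11. shoelace: 701.3951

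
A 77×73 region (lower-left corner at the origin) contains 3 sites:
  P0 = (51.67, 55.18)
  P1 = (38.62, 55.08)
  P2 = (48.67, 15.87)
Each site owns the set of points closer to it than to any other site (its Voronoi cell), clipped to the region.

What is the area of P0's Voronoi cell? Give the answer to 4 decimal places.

1. box [0,77]×[0,73]: [(0, 0) (77, 0) (77, 73) (0, 73)]
2. ⊥bis P0·P1 via (45.145,55.13): [(45.5675, 0) (77, 0) (77, 73) (45.0081, 73)]  |A|=2314.9936
3. ⊥bis P0·P2 via (50.17,35.525): [(45.2924, 35.8972) (77, 33.4774) (77, 73) (45.0081, 73)]  |A|=1220.0779
4. canonical 4-gon: [(45.2924, 35.8972) (77, 33.4774) (77, 73) (45.0081, 73)]
5. shoelace: 1220.0779

Area of P0's cell: 1220.0779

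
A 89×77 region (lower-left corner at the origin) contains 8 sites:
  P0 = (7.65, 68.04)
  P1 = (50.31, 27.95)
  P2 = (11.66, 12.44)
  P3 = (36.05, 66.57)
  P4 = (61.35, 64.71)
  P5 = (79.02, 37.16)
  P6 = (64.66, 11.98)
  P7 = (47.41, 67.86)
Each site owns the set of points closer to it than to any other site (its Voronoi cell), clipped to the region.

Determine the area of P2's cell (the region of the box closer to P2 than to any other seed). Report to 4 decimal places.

Area of P2's cell: 1248.1484

1. box [0,89]×[0,77]: [(0, 0) (89, 0) (89, 77) (0, 77)]
2. ⊥bis P2·P0 via (9.655,40.24): [(0, 39.5437) (0, 0) (89, 0) (89, 45.9625)]  |A|=3805.026
3. ⊥bis P2·P1 via (30.985,20.195): [(22.5674, 41.1713) (0, 39.5437) (0, 0) (39.0891, 0)]  |A|=1250.8724
4. ⊥bis P2·P3 via (23.855,39.505): [(23.0994, 39.8455) (20.4895, 41.0214) (0, 39.5437) (0, 0) (39.0891, 0)]  |A|=1249.4551
5. ⊥bis P2·P4 via (36.505,38.575): [(23.0994, 39.8455) (20.4895, 41.0214) (0, 39.5437) (0, 0) (39.0891, 0)]  |A|=1249.4551
6. ⊥bis P2·P5 via (45.34,24.8): [(23.0994, 39.8455) (20.4895, 41.0214) (0, 39.5437) (0, 0) (39.0891, 0)]  |A|=1249.4551
7. ⊥bis P2·P6 via (38.16,12.21): [(38.0759, 2.5248) (23.0994, 39.8455) (20.4895, 41.0214) (0, 39.5437) (0, 0) (38.054, 0)]  |A|=1248.1484
8. ⊥bis P2·P7 via (29.535,40.15): [(38.0759, 2.5248) (23.0994, 39.8455) (20.4895, 41.0214) (0, 39.5437) (0, 0) (38.054, 0)]  |A|=1248.1484
9. canonical 6-gon: [(38.0759, 2.5248) (23.0994, 39.8455) (20.4895, 41.0214) (0, 39.5437) (0, 0) (38.054, 0)]
10. shoelace: 1248.1484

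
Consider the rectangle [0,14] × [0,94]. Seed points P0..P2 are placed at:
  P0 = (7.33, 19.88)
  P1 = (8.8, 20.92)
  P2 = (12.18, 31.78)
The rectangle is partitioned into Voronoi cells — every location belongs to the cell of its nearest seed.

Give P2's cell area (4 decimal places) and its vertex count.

Area of P2's cell: 931.7039 (5 vertices)

1. box [0,14]×[0,94]: [(0, 0) (14, 0) (14, 94) (0, 94)]
2. ⊥bis P2·P0 via (9.755,25.83): [(0, 29.8058) (14, 24.0999) (14, 94) (0, 94)]  |A|=938.6603
3. ⊥bis P2·P1 via (10.49,26.35): [(0, 29.8058) (1.9821, 28.9979) (14, 25.2576) (14, 94) (0, 94)]  |A|=931.7039
4. canonical 5-gon: [(0, 29.8058) (1.9821, 28.9979) (14, 25.2576) (14, 94) (0, 94)]
5. shoelace: 931.7039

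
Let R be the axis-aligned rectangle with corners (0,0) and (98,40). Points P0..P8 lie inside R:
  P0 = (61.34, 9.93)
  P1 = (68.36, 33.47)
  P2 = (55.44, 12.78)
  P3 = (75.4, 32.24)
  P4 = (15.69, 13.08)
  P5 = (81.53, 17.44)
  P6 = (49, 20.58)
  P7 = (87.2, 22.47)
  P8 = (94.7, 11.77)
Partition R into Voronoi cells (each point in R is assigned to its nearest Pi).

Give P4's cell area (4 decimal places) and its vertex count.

Area of P4's cell: 1264.2941 (5 vertices)

1. box [0,98]×[0,40]: [(0, 0) (98, 0) (98, 40) (0, 40)]
2. ⊥bis P4·P0 via (38.515,11.505): [(0, 0) (37.7211, 0) (40.4812, 40) (0, 40)]  |A|=1564.0473
3. ⊥bis P4·P1 via (42.025,23.275): [(0, 0) (37.7211, 0) (39.7353, 29.1896) (35.5503, 40) (0, 40)]  |A|=1537.3945
4. ⊥bis P4·P2 via (35.565,12.93): [(0, 0) (35.4674, 0) (35.7651, 39.4451) (35.5503, 40) (0, 40)]  |A|=1424.6736
5. ⊥bis P4·P3 via (45.545,22.66): [(0, 0) (35.4674, 0) (35.7651, 39.4451) (35.5503, 40) (0, 40)]  |A|=1424.6736
6. ⊥bis P4·P5 via (48.61,15.26): [(0, 0) (35.4674, 0) (35.7651, 39.4451) (35.5503, 40) (0, 40)]  |A|=1424.6736
7. ⊥bis P4·P6 via (32.345,16.83): [(0, 0) (35.4674, 0) (35.489, 2.8662) (27.1281, 40) (0, 40)]  |A|=1264.2941
8. ⊥bis P4·P7 via (51.445,17.775): [(0, 0) (35.4674, 0) (35.489, 2.8662) (27.1281, 40) (0, 40)]  |A|=1264.2941
9. ⊥bis P4·P8 via (55.195,12.425): [(0, 0) (35.4674, 0) (35.489, 2.8662) (27.1281, 40) (0, 40)]  |A|=1264.2941
10. canonical 5-gon: [(0, 0) (35.4674, 0) (35.489, 2.8662) (27.1281, 40) (0, 40)]
11. shoelace: 1264.2941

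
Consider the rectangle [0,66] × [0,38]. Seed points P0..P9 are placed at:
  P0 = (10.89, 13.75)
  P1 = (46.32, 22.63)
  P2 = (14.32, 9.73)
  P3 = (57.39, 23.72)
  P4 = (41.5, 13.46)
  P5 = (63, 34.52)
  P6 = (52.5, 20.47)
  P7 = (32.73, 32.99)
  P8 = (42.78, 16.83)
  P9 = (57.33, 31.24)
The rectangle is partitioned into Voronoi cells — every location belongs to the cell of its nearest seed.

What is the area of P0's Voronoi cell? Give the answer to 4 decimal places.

1. box [0,66]×[0,38]: [(0, 0) (66, 0) (66, 38) (0, 38)]
2. ⊥bis P0·P1 via (28.605,18.19): [(0, 0) (33.1641, 0) (23.6399, 38) (0, 38)]  |A|=1079.2755
3. ⊥bis P0·P2 via (12.605,11.74): [(0, 0.985) (27.118, 24.123) (23.6399, 38) (0, 38)]  |A|=665.9122
4. ⊥bis P0·P3 via (34.14,18.735): [(0, 0.985) (27.118, 24.123) (23.6399, 38) (0, 38)]  |A|=665.9122
5. ⊥bis P0·P4 via (26.195,13.605): [(0, 0.985) (26.2879, 23.4147) (26.3246, 27.2883) (23.6399, 38) (0, 38)]  |A|=664.3176
6. ⊥bis P0·P5 via (36.945,24.135): [(0, 0.985) (26.2879, 23.4147) (26.3246, 27.2883) (23.6399, 38) (0, 38)]  |A|=664.3176
7. ⊥bis P0·P6 via (31.695,17.11): [(0, 0.985) (26.2879, 23.4147) (26.3246, 27.2883) (23.6399, 38) (0, 38)]  |A|=664.3176
8. ⊥bis P0·P7 via (21.81,23.37): [(0, 0.985) (23.709, 21.2143) (8.9217, 38) (0, 38)]  |A|=513.6732
9. ⊥bis P0·P8 via (26.835,15.29): [(0, 0.985) (23.709, 21.2143) (8.9217, 38) (0, 38)]  |A|=513.6732
10. ⊥bis P0·P9 via (34.11,22.495): [(0, 0.985) (23.709, 21.2143) (8.9217, 38) (0, 38)]  |A|=513.6732
11. canonical 4-gon: [(0, 0.985) (23.709, 21.2143) (8.9217, 38) (0, 38)]
12. shoelace: 513.6732

Area of P0's cell: 513.6732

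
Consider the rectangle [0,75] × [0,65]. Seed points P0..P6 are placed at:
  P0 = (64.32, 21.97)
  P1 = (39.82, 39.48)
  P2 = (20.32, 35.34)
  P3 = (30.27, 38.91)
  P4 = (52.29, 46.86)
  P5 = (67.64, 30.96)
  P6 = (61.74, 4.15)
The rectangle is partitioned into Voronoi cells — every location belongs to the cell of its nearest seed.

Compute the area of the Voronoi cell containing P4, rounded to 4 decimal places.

Area of P4's cell: 821.4937

1. box [0,75]×[0,65]: [(0, 0) (75, 0) (75, 65) (0, 65)]
2. ⊥bis P4·P0 via (58.305,34.415): [(0, 6.2346) (75, 42.4841) (75, 65) (0, 65)]  |A|=3048.0458
3. ⊥bis P4·P1 via (46.055,43.17): [(52.8086, 31.7584) (75, 42.4841) (75, 65) (33.1356, 65)]  |A|=945.6489
4. ⊥bis P4·P2 via (36.305,41.1): [(52.8086, 31.7584) (75, 42.4841) (75, 65) (33.1356, 65)]  |A|=945.6489
5. ⊥bis P4·P3 via (41.28,42.885): [(33.5462, 64.3061) (52.8086, 31.7584) (75, 42.4841) (75, 65) (33.2957, 65)]  |A|=945.5934
6. ⊥bis P4·P5 via (59.965,38.91): [(33.5462, 64.3061) (52.7172, 31.9129) (75, 53.4249) (75, 65) (33.2957, 65)]  |A|=821.4937
7. ⊥bis P4·P6 via (57.015,25.505): [(33.5462, 64.3061) (52.7172, 31.9129) (75, 53.4249) (75, 65) (33.2957, 65)]  |A|=821.4937
8. canonical 5-gon: [(33.5462, 64.3061) (52.7172, 31.9129) (75, 53.4249) (75, 65) (33.2957, 65)]
9. shoelace: 821.4937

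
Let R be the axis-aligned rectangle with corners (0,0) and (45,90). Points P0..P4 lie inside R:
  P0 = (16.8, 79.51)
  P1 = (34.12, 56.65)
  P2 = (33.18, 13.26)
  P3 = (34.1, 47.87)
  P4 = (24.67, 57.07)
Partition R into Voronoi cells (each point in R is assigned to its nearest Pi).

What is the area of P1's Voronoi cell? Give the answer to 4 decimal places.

Area of P1's cell: 381.5858

1. box [0,45]×[0,90]: [(0, 0) (45, 0) (45, 90) (0, 90)]
2. ⊥bis P1·P0 via (25.46,68.08): [(0, 48.7901) (0, 0) (45, 0) (45, 82.8846)]  |A|=2962.6803
3. ⊥bis P1·P2 via (33.65,34.955): [(0, 48.7901) (0, 35.684) (45, 34.7091) (45, 82.8846)]  |A|=1378.8354
4. ⊥bis P1·P3 via (34.11,52.26): [(4.6683, 52.3271) (45, 52.2352) (45, 82.8846)]  |A|=618.0709
5. ⊥bis P1·P4 via (29.395,56.86): [(30.0482, 71.5562) (29.1911, 52.2712) (45, 52.2352) (45, 82.8846)]  |A|=381.5858
6. canonical 4-gon: [(30.0482, 71.5562) (29.1911, 52.2712) (45, 52.2352) (45, 82.8846)]
7. shoelace: 381.5858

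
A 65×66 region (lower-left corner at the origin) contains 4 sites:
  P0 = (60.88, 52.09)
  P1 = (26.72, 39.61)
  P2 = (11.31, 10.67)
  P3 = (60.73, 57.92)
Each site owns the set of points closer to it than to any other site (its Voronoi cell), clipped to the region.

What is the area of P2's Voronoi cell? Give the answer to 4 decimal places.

Area of P2's cell: 1160.4270

1. box [0,65]×[0,66]: [(0, 0) (65, 0) (65, 66) (0, 66)]
2. ⊥bis P2·P0 via (36.095,31.38): [(0, 0) (62.3157, 0) (7.167, 66) (0, 66)]  |A|=2292.9291
3. ⊥bis P2·P1 via (19.015,25.14): [(0, 35.2651) (0, 0) (62.3157, 0) (59.1797, 3.7531)]  |A|=1160.427
4. ⊥bis P2·P3 via (36.02,34.295): [(0, 35.2651) (0, 0) (62.3157, 0) (59.1797, 3.7531)]  |A|=1160.427
5. canonical 4-gon: [(0, 35.2651) (0, 0) (62.3157, 0) (59.1797, 3.7531)]
6. shoelace: 1160.427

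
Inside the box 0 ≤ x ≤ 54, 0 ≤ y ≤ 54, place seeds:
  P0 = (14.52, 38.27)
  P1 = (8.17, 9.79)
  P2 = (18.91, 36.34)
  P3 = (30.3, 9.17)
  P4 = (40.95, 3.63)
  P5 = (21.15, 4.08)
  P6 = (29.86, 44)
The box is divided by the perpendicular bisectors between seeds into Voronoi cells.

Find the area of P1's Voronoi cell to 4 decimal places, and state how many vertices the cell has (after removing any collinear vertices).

1. box [0,54]×[0,54]: [(0, 0) (54, 0) (54, 54) (0, 54)]
2. ⊥bis P1·P0 via (11.345,24.03): [(0, 26.5595) (0, 0) (54, 0) (54, 14.5195)]  |A|=1109.1334
3. ⊥bis P1·P2 via (13.54,23.065): [(10.9205, 24.1247) (0, 26.5595) (0, 0) (54, 0) (54, 6.6981)]  |A|=940.663
4. ⊥bis P1·P3 via (19.235,9.48): [(19.5475, 20.6348) (10.9205, 24.1247) (0, 26.5595) (0, 0) (18.9694, 0)]  |A|=463.854
5. ⊥bis P1·P4 via (24.56,6.71): [(19.5475, 20.6348) (10.9205, 24.1247) (0, 26.5595) (0, 0) (18.9694, 0)]  |A|=463.854
6. ⊥bis P1·P5 via (14.66,6.935): [(19.47, 17.8692) (19.5475, 20.6348) (10.9205, 24.1247) (0, 26.5595) (0, 0) (11.6092, 0)]  |A|=398.0939
7. ⊥bis P1·P6 via (19.015,26.895): [(19.47, 17.8692) (19.5475, 20.6348) (10.9205, 24.1247) (0, 26.5595) (0, 0) (11.6092, 0)]  |A|=398.0939
8. canonical 6-gon: [(19.47, 17.8692) (19.5475, 20.6348) (10.9205, 24.1247) (0, 26.5595) (0, 0) (11.6092, 0)]
9. shoelace: 398.0939

Area of P1's cell: 398.0939 (6 vertices)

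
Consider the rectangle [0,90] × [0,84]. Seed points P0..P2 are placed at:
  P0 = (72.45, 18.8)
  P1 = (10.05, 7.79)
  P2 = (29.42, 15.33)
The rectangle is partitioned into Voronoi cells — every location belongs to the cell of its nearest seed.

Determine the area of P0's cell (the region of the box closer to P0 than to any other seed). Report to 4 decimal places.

Area of P0's cell: 3450.3667

1. box [0,90]×[0,84]: [(0, 0) (90, 0) (90, 84) (0, 84)]
2. ⊥bis P0·P1 via (41.25,13.295): [(43.5958, 0) (90, 0) (90, 84) (28.7746, 84)]  |A|=4520.4412
3. ⊥bis P0·P2 via (50.935,17.065): [(52.3111, 0) (90, 0) (90, 84) (45.5373, 84)]  |A|=3450.3667
4. canonical 4-gon: [(52.3111, 0) (90, 0) (90, 84) (45.5373, 84)]
5. shoelace: 3450.3667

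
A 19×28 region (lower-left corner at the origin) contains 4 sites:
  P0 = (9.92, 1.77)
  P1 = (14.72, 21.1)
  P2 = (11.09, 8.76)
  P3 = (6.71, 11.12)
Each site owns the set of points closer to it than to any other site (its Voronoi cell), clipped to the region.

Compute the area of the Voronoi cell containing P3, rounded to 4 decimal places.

Area of P3's cell: 149.9328

1. box [0,19]×[0,28]: [(0, 0) (19, 0) (19, 28) (0, 28)]
2. ⊥bis P3·P0 via (8.315,6.445): [(0, 3.5903) (19, 10.1133) (19, 28) (0, 28)]  |A|=401.8153
3. ⊥bis P3·P1 via (10.715,16.11): [(0, 24.7099) (0, 3.5903) (18.4302, 9.9177)]  |A|=194.6194
4. ⊥bis P3·P2 via (8.9,9.94): [(11.7688, 15.2642) (0, 24.7099) (0, 3.5903) (6.7222, 5.8982)]  |A|=149.9328
5. canonical 4-gon: [(11.7688, 15.2642) (0, 24.7099) (0, 3.5903) (6.7222, 5.8982)]
6. shoelace: 149.9328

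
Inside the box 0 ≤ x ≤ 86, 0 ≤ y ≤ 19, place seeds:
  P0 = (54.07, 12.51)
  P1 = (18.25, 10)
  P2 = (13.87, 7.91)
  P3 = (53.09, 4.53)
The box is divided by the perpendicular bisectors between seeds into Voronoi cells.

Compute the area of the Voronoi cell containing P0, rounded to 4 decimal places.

1. box [0,86]×[0,19]: [(0, 0) (86, 0) (86, 19) (0, 19)]
2. ⊥bis P0·P1 via (36.16,11.255): [(36.9487, 0) (86, 0) (86, 19) (35.6173, 19)]  |A|=944.6234
3. ⊥bis P0·P2 via (33.97,10.21): [(36.9487, 0) (86, 0) (86, 19) (35.6173, 19)]  |A|=944.6234
4. ⊥bis P0·P3 via (53.58,8.52): [(36.2021, 10.6541) (86, 4.5386) (86, 19) (35.6173, 19)]  |A|=570.3176
5. canonical 4-gon: [(36.2021, 10.6541) (86, 4.5386) (86, 19) (35.6173, 19)]
6. shoelace: 570.3176

Area of P0's cell: 570.3176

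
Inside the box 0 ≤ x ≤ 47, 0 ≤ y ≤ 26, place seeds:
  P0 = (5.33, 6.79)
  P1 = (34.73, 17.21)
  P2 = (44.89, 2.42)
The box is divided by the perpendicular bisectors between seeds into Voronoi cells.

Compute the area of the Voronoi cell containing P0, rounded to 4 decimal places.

1. box [0,47]×[0,26]: [(0, 0) (47, 0) (47, 26) (0, 26)]
2. ⊥bis P0·P1 via (20.03,12): [(0, 0) (24.2831, 0) (15.0681, 26) (0, 26)]  |A|=511.565
3. ⊥bis P0·P2 via (25.11,4.605): [(0, 0) (24.2831, 0) (15.0681, 26) (0, 26)]  |A|=511.565
4. canonical 4-gon: [(0, 0) (24.2831, 0) (15.0681, 26) (0, 26)]
5. shoelace: 511.565

Area of P0's cell: 511.5650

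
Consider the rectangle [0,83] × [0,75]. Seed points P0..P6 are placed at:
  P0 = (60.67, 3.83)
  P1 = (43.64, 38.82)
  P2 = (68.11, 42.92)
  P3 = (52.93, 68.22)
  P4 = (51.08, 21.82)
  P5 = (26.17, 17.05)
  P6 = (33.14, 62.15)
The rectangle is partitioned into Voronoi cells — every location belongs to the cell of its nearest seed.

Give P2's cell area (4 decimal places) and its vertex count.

1. box [0,83]×[0,75]: [(0, 0) (83, 0) (83, 75) (0, 75)]
2. ⊥bis P2·P0 via (64.39,23.375): [(0, 35.6303) (83, 19.833) (83, 75) (0, 75)]  |A|=3923.2727
3. ⊥bis P2·P1 via (55.875,40.87): [(58.6224, 24.4727) (83, 19.833) (83, 75) (50.1564, 75)]  |A|=1502.1674
4. ⊥bis P2·P3 via (60.52,55.57): [(54.0613, 51.6948) (58.6224, 24.4727) (83, 19.833) (83, 69.058)]  |A|=1033.4773
5. ⊥bis P2·P4 via (59.595,32.37): [(54.0613, 51.6948) (56.9402, 34.5127) (72.6992, 21.7935) (83, 19.833) (83, 69.058)]  |A|=965.0656
6. ⊥bis P2·P5 via (47.14,29.985): [(54.0613, 51.6948) (56.9402, 34.5127) (72.6992, 21.7935) (83, 19.833) (83, 69.058)]  |A|=965.0656
7. ⊥bis P2·P6 via (50.625,52.535): [(54.0613, 51.6948) (56.9402, 34.5127) (72.6992, 21.7935) (83, 19.833) (83, 69.058)]  |A|=965.0656
8. canonical 5-gon: [(54.0613, 51.6948) (56.9402, 34.5127) (72.6992, 21.7935) (83, 19.833) (83, 69.058)]
9. shoelace: 965.0656

Area of P2's cell: 965.0656 (5 vertices)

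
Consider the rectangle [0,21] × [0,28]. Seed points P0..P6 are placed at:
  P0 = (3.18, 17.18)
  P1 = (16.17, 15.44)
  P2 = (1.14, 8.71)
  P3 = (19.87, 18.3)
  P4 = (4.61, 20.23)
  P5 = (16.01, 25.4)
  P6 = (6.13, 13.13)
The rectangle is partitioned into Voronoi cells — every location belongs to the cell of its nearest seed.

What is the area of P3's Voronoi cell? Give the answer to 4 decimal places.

Area of P3's cell: 29.9956

1. box [0,21]×[0,28]: [(0, 0) (21, 0) (21, 28) (0, 28)]
2. ⊥bis P3·P0 via (11.525,17.74): [(12.7155, 0) (21, 0) (21, 28) (10.8365, 28)]  |A|=258.2727
3. ⊥bis P3·P1 via (18.02,16.87): [(10.9715, 25.9887) (21, 13.0148) (21, 28) (10.8365, 28)]  |A|=85.3608
4. ⊥bis P3·P2 via (10.505,13.505): [(10.9715, 25.9887) (21, 13.0148) (21, 28) (10.8365, 28)]  |A|=85.3608
5. ⊥bis P3·P4 via (12.24,19.265): [(12.7924, 23.6329) (21, 13.0148) (21, 28) (13.3448, 28)]  |A|=78.2117
6. ⊥bis P3·P5 via (17.94,21.85): [(15.2859, 20.4071) (21, 13.0148) (21, 23.5136)]  |A|=29.9956
7. ⊥bis P3·P6 via (13,15.715): [(15.2859, 20.4071) (21, 13.0148) (21, 23.5136)]  |A|=29.9956
8. canonical 3-gon: [(15.2859, 20.4071) (21, 13.0148) (21, 23.5136)]
9. shoelace: 29.9956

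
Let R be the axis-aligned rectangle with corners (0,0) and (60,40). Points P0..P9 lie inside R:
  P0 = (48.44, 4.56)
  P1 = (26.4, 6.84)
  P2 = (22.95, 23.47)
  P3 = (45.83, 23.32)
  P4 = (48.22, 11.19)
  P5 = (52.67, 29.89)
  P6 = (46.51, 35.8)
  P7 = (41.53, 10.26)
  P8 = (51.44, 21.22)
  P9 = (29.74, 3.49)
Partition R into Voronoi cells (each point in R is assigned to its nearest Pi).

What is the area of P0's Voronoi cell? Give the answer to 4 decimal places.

Area of P0's cell: 142.7969

1. box [0,60]×[0,40]: [(0, 0) (60, 0) (60, 40) (0, 40)]
2. ⊥bis P0·P1 via (37.42,5.7): [(36.8303, 0) (60, 0) (60, 40) (40.9683, 40)]  |A|=844.0276
3. ⊥bis P0·P2 via (35.695,14.015): [(38.6991, 18.0644) (36.8303, 0) (60, 0) (60, 40) (54.9722, 40)]  |A|=690.435
4. ⊥bis P0·P3 via (47.135,13.94): [(38.143, 12.689) (36.8303, 0) (60, 0) (60, 15.7299)]  |A|=318.9034
5. ⊥bis P0·P4 via (48.33,7.875): [(37.6082, 7.5192) (36.8303, 0) (60, 0) (60, 8.2622)]  |A|=179.6121
6. ⊥bis P0·P5 via (50.555,17.225): [(37.6082, 7.5192) (36.8303, 0) (60, 0) (60, 8.2622)]  |A|=179.6121
7. ⊥bis P0·P6 via (47.475,20.18): [(37.6082, 7.5192) (36.8303, 0) (60, 0) (60, 8.2622)]  |A|=179.6121
8. ⊥bis P0·P7 via (44.985,7.41): [(45.2852, 7.774) (38.8726, 0) (60, 0) (60, 8.2622)]  |A|=142.9105
9. ⊥bis P0·P8 via (49.94,12.89): [(45.2852, 7.774) (38.8726, 0) (60, 0) (60, 8.2622)]  |A|=142.9105
10. ⊥bis P0·P9 via (39.09,4.025): [(45.2852, 7.774) (39.2913, 0.5076) (39.3203, 0) (60, 0) (60, 8.2622)]  |A|=142.7969
11. canonical 5-gon: [(45.2852, 7.774) (39.2913, 0.5076) (39.3203, 0) (60, 0) (60, 8.2622)]
12. shoelace: 142.7969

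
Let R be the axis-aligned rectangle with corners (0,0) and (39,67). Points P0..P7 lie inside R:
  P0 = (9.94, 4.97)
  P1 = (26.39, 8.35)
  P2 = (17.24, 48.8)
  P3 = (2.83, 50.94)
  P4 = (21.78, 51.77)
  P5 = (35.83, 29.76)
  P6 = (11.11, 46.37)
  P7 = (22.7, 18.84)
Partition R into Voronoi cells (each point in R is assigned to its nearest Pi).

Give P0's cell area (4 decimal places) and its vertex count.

Area of P0's cell: 339.6571 (5 vertices)

1. box [0,39]×[0,67]: [(0, 0) (39, 0) (39, 67) (0, 67)]
2. ⊥bis P0·P1 via (18.165,6.66): [(0, 0) (19.5334, 0) (5.7669, 67) (0, 67)]  |A|=847.5604
3. ⊥bis P0·P2 via (13.59,26.885): [(0, 29.1484) (0, 0) (19.5334, 0) (14.0242, 26.8127)]  |A|=466.2639
4. ⊥bis P0·P3 via (6.385,27.955): [(6.7897, 28.0176) (0, 26.9675) (0, 0) (19.5334, 0) (14.0242, 26.8127)]  |A|=458.8597
5. ⊥bis P0·P4 via (15.86,28.37): [(6.7897, 28.0176) (0, 26.9675) (0, 0) (19.5334, 0) (14.0242, 26.8127)]  |A|=458.8597
6. ⊥bis P0·P5 via (22.885,17.365): [(13.8035, 26.8494) (6.7897, 28.0176) (0, 26.9675) (0, 0) (19.5334, 0) (14.0749, 26.566)]  |A|=458.8334
7. ⊥bis P0·P6 via (10.525,25.67): [(0, 25.9674) (0, 0) (19.5334, 0) (14.2808, 25.5639)]  |A|=435.093
8. ⊥bis P0·P7 via (16.32,11.905): [(1.067, 25.9373) (0, 25.9674) (0, 0) (19.5334, 0) (17.2662, 11.0346)]  |A|=339.6571
9. canonical 5-gon: [(1.067, 25.9373) (0, 25.9674) (0, 0) (19.5334, 0) (17.2662, 11.0346)]
10. shoelace: 339.6571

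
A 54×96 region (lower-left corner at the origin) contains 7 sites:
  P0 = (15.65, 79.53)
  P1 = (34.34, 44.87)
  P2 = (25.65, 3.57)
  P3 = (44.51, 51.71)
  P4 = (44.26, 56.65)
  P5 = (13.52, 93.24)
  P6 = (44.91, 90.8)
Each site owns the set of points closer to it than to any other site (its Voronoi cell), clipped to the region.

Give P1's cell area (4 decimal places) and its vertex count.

Area of P1's cell: 1404.3877 (6 vertices)

1. box [0,54]×[0,96]: [(0, 0) (54, 0) (54, 96) (0, 96)]
2. ⊥bis P1·P0 via (24.995,62.2): [(0, 48.7217) (0, 0) (54, 0) (54, 77.8406)]  |A|=3417.1833
3. ⊥bis P1·P2 via (29.995,24.22): [(0, 48.7217) (0, 30.5313) (54, 19.1691) (54, 77.8406)]  |A|=2075.2735
4. ⊥bis P1·P3 via (39.425,48.29): [(28.719, 64.2081) (0, 48.7217) (0, 30.5313) (54, 19.1691) (54, 26.6193)]  |A|=1427.8103
5. ⊥bis P1·P4 via (39.3,50.76): [(35.7572, 53.7434) (25.4339, 62.4367) (0, 48.7217) (0, 30.5313) (54, 19.1691) (54, 26.6193)]  |A|=1404.3877
6. ⊥bis P1·P5 via (23.93,69.055): [(35.7572, 53.7434) (25.4339, 62.4367) (0, 48.7217) (0, 30.5313) (54, 19.1691) (54, 26.6193)]  |A|=1404.3877
7. ⊥bis P1·P6 via (39.625,67.835): [(35.7572, 53.7434) (25.4339, 62.4367) (0, 48.7217) (0, 30.5313) (54, 19.1691) (54, 26.6193)]  |A|=1404.3877
8. canonical 6-gon: [(35.7572, 53.7434) (25.4339, 62.4367) (0, 48.7217) (0, 30.5313) (54, 19.1691) (54, 26.6193)]
9. shoelace: 1404.3877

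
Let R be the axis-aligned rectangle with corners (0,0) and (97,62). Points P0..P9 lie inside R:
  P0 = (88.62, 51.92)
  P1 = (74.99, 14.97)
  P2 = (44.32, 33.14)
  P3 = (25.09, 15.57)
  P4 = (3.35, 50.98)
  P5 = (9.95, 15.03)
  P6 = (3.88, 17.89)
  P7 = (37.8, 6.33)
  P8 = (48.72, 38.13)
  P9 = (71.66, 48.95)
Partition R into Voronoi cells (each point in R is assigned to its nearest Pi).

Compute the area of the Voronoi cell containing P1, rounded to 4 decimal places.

1. box [0,97]×[0,62]: [(0, 0) (97, 0) (97, 62) (0, 62)]
2. ⊥bis P1·P0 via (81.805,33.445): [(0, 0) (97, 0) (97, 27.8399) (4.3943, 62) (0, 62)]  |A|=4432.2915
3. ⊥bis P1·P2 via (59.655,24.055): [(45.404, 0) (97, 0) (97, 27.8399) (68.1927, 38.4662)]  |A|=1393.3489
4. ⊥bis P1·P3 via (50.04,15.27): [(49.9486, 7.6712) (49.8564, 0) (97, 0) (97, 27.8399) (68.1927, 38.4662)]  |A|=1376.2713
5. ⊥bis P1·P4 via (39.17,32.975): [(49.9486, 7.6712) (49.8564, 0) (97, 0) (97, 27.8399) (68.1927, 38.4662)]  |A|=1376.2713
6. ⊥bis P1·P5 via (42.47,15): [(49.9486, 7.6712) (49.8564, 0) (97, 0) (97, 27.8399) (68.1927, 38.4662)]  |A|=1376.2713
7. ⊥bis P1·P6 via (39.435,16.43): [(49.9486, 7.6712) (49.8564, 0) (97, 0) (97, 27.8399) (68.1927, 38.4662)]  |A|=1376.2713
8. ⊥bis P1·P7 via (56.395,10.65): [(55.0763, 16.3263) (58.8692, 0) (97, 0) (97, 27.8399) (68.1927, 38.4662)]  |A|=1283.4298
9. ⊥bis P1·P8 via (61.855,26.55): [(59.6542, 24.0537) (55.0763, 16.3263) (58.8692, 0) (97, 0) (97, 27.8399) (71.3378, 37.3061)]  |A|=1255.8131
10. ⊥bis P1·P9 via (73.325,31.96): [(65.9909, 31.2413) (59.6542, 24.0537) (55.0763, 16.3263) (58.8692, 0) (97, 0) (97, 27.8399) (83.2057, 32.9283)]  |A|=1208.1204
11. canonical 7-gon: [(65.9909, 31.2413) (59.6542, 24.0537) (55.0763, 16.3263) (58.8692, 0) (97, 0) (97, 27.8399) (83.2057, 32.9283)]
12. shoelace: 1208.1204

Area of P1's cell: 1208.1204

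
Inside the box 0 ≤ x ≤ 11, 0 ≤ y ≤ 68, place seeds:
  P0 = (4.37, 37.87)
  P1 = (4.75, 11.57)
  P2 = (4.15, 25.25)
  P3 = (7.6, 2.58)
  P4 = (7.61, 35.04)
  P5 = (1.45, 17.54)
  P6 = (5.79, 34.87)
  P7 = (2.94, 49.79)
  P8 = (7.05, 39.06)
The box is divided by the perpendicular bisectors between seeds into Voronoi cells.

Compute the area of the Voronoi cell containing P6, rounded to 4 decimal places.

1. box [0,11]×[0,68]: [(0, 0) (11, 0) (11, 68) (0, 68)]
2. ⊥bis P6·P0 via (5.08,36.37): [(0, 33.9655) (0, 0) (11, 0) (11, 39.1721)]  |A|=402.2568
3. ⊥bis P6·P1 via (5.27,23.22): [(0, 33.9655) (0, 23.4552) (11, 22.9642) (11, 39.1721)]  |A|=146.9497
4. ⊥bis P6·P2 via (4.97,30.06): [(0, 33.9655) (0, 30.9073) (11, 29.032) (11, 39.1721)]  |A|=72.5907
5. ⊥bis P6·P3 via (6.695,18.725): [(0, 33.9655) (0, 30.9073) (11, 29.032) (11, 39.1721)]  |A|=72.5907
6. ⊥bis P6·P4 via (6.7,34.955): [(6.5048, 37.0444) (0, 33.9655) (0, 30.9073) (7.1926, 29.6811)]  |A|=36.0056
7. ⊥bis P6·P5 via (3.62,26.205): [(6.5048, 37.0444) (0, 33.9655) (0, 30.9073) (7.1926, 29.6811)]  |A|=36.0056
8. ⊥bis P6·P7 via (4.365,42.33): [(6.5048, 37.0444) (0, 33.9655) (0, 30.9073) (7.1926, 29.6811)]  |A|=36.0056
9. ⊥bis P6·P8 via (6.42,36.965): [(6.5149, 36.9365) (6.3693, 36.9803) (0, 33.9655) (0, 30.9073) (7.1926, 29.6811)]  |A|=35.998
10. canonical 5-gon: [(6.5149, 36.9365) (6.3693, 36.9803) (0, 33.9655) (0, 30.9073) (7.1926, 29.6811)]
11. shoelace: 35.998

Area of P6's cell: 35.9980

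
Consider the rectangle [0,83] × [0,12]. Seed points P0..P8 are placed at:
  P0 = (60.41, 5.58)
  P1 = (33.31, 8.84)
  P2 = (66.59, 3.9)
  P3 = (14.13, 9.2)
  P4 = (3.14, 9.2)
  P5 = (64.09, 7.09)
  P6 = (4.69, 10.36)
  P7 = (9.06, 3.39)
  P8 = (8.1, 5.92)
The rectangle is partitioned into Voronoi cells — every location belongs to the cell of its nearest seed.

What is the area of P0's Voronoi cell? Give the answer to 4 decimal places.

1. box [0,83]×[0,12]: [(0, 0) (83, 0) (83, 12) (0, 12)]
2. ⊥bis P0·P1 via (46.86,7.21): [(45.9927, 0) (83, 0) (83, 12) (47.4362, 12)]  |A|=435.4267
3. ⊥bis P0·P2 via (63.5,4.74): [(45.9927, 0) (62.2115, 0) (65.4736, 12) (47.4362, 12)]  |A|=205.537
4. ⊥bis P0·P3 via (37.27,7.39): [(45.9927, 0) (62.2115, 0) (65.4736, 12) (47.4362, 12)]  |A|=205.537
5. ⊥bis P0·P4 via (31.775,7.39): [(45.9927, 0) (62.2115, 0) (65.4736, 12) (47.4362, 12)]  |A|=205.537
6. ⊥bis P0·P5 via (62.25,6.335): [(45.9927, 0) (62.2115, 0) (63.2627, 3.867) (59.9255, 12) (47.4362, 12)]  |A|=182.9757
7. ⊥bis P0·P6 via (32.55,7.97): [(45.9927, 0) (62.2115, 0) (63.2627, 3.867) (59.9255, 12) (47.4362, 12)]  |A|=182.9757
8. ⊥bis P0·P7 via (34.735,4.485): [(45.9927, 0) (62.2115, 0) (63.2627, 3.867) (59.9255, 12) (47.4362, 12)]  |A|=182.9757
9. ⊥bis P0·P8 via (34.255,5.75): [(45.9927, 0) (62.2115, 0) (63.2627, 3.867) (59.9255, 12) (47.4362, 12)]  |A|=182.9757
10. canonical 5-gon: [(45.9927, 0) (62.2115, 0) (63.2627, 3.867) (59.9255, 12) (47.4362, 12)]
11. shoelace: 182.9757

Area of P0's cell: 182.9757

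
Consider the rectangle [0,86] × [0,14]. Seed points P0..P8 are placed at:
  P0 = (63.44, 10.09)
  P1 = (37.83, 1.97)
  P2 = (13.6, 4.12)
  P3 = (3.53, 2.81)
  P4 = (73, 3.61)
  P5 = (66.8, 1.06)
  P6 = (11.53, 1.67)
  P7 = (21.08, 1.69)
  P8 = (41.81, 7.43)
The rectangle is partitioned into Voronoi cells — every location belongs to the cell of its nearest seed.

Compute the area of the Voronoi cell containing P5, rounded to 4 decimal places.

1. box [0,86]×[0,14]: [(0, 0) (86, 0) (86, 14) (0, 14)]
2. ⊥bis P5·P0 via (65.12,5.575): [(50.1372, 0) (86, 0) (86, 13.3443)]  |A|=239.2821
3. ⊥bis P5·P1 via (52.315,1.515): [(52.2926, 0.802) (52.2674, 0) (86, 0) (86, 13.3443)]  |A|=238.4279
4. ⊥bis P5·P2 via (40.2,2.59): [(52.2926, 0.802) (52.2674, 0) (86, 0) (86, 13.3443)]  |A|=238.4279
5. ⊥bis P5·P3 via (35.165,1.935): [(52.2926, 0.802) (52.2674, 0) (86, 0) (86, 13.3443)]  |A|=238.4279
6. ⊥bis P5·P4 via (69.9,2.335): [(68.1099, 6.6875) (52.2926, 0.802) (52.2674, 0) (70.8604, 0)]  |A|=68.4389
7. ⊥bis P5·P6 via (39.165,1.365): [(68.1099, 6.6875) (52.2926, 0.802) (52.2674, 0) (70.8604, 0)]  |A|=68.4389
8. ⊥bis P5·P7 via (43.94,1.375): [(68.1099, 6.6875) (52.2926, 0.802) (52.2674, 0) (70.8604, 0)]  |A|=68.4389
9. ⊥bis P5·P8 via (54.305,4.245): [(68.1099, 6.6875) (53.5463, 1.2685) (53.2229, 0) (70.8604, 0)]  |A|=67.336
10. canonical 4-gon: [(68.1099, 6.6875) (53.5463, 1.2685) (53.2229, 0) (70.8604, 0)]
11. shoelace: 67.336

Area of P5's cell: 67.3360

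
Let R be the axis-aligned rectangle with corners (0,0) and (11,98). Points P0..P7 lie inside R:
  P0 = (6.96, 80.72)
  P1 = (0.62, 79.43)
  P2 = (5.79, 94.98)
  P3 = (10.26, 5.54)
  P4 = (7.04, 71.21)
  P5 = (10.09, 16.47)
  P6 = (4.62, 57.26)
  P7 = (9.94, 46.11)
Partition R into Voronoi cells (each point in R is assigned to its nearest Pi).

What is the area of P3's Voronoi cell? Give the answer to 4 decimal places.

Area of P3's cell: 120.2552

1. box [0,11]×[0,98]: [(0, 0) (11, 0) (11, 98) (0, 98)]
2. ⊥bis P3·P0 via (8.61,43.13): [(0, 42.7521) (0, 0) (11, 0) (11, 43.2349)]  |A|=472.9284
3. ⊥bis P3·P1 via (5.44,42.485): [(0, 41.7753) (0, 0) (11, 0) (11, 43.2104)]  |A|=467.4211
4. ⊥bis P3·P2 via (8.025,50.26): [(0, 41.7753) (0, 0) (11, 0) (11, 43.2104)]  |A|=467.4211
5. ⊥bis P3·P4 via (8.65,38.375): [(0, 37.9509) (0, 0) (11, 0) (11, 38.4902)]  |A|=420.426
6. ⊥bis P3·P5 via (10.175,11.005): [(0, 10.8467) (0, 0) (11, 0) (11, 11.0178)]  |A|=120.2552
7. ⊥bis P3·P6 via (7.44,31.4): [(0, 10.8467) (0, 0) (11, 0) (11, 11.0178)]  |A|=120.2552
8. ⊥bis P3·P7 via (10.1,25.825): [(0, 10.8467) (0, 0) (11, 0) (11, 11.0178)]  |A|=120.2552
9. canonical 4-gon: [(0, 10.8467) (0, 0) (11, 0) (11, 11.0178)]
10. shoelace: 120.2552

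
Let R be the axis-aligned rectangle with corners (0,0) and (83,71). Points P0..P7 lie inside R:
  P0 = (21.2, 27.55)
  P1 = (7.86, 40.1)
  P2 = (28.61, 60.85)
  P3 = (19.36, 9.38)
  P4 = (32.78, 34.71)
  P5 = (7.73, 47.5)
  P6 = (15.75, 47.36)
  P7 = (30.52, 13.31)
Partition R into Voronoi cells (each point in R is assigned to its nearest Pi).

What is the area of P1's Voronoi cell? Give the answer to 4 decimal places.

1. box [0,83]×[0,71]: [(0, 0) (83, 0) (83, 71) (0, 71)]
2. ⊥bis P1·P0 via (14.53,33.825): [(0, 18.3804) (49.5035, 71) (0, 71)]  |A|=1302.4276
3. ⊥bis P1·P2 via (18.235,50.475): [(0, 68.71) (0, 18.3804) (24.3969, 44.3131)]  |A|=613.9447
4. ⊥bis P1·P3 via (13.61,24.74): [(0, 68.71) (0, 19.6451) (1.8367, 20.3327) (24.3969, 44.3131)]  |A|=612.7833
5. ⊥bis P1·P4 via (20.32,37.405): [(22.2735, 46.4365) (0, 68.71) (0, 19.6451) (1.8367, 20.3327) (21.0431, 40.7481)]  |A|=605.4372
6. ⊥bis P1·P5 via (7.795,43.8): [(21.7562, 44.0453) (0, 43.6631) (0, 19.6451) (1.8367, 20.3327) (21.0431, 40.7481)]  |A|=300.5825
7. ⊥bis P1·P6 via (11.805,43.73): [(11.6778, 43.8682) (0, 43.6631) (0, 19.6451) (1.8367, 20.3327) (17.76, 37.2583)]  |A|=262.5671
8. ⊥bis P1·P7 via (19.19,26.705): [(11.6778, 43.8682) (0, 43.6631) (0, 19.6451) (1.8367, 20.3327) (17.76, 37.2583)]  |A|=262.5671
9. canonical 5-gon: [(11.6778, 43.8682) (0, 43.6631) (0, 19.6451) (1.8367, 20.3327) (17.76, 37.2583)]
10. shoelace: 262.5671

Area of P1's cell: 262.5671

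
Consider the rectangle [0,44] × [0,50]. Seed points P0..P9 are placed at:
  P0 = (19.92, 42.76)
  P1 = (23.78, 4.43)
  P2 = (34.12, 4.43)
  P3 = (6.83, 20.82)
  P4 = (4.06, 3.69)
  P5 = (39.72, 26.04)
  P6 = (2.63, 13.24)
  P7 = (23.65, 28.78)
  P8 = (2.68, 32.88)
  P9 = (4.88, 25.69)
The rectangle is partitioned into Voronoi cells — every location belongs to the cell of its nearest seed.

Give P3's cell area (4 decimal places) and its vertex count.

1. box [0,44]×[0,50]: [(0, 0) (44, 0) (44, 50) (0, 50)]
2. ⊥bis P3·P0 via (13.375,31.79): [(0, 39.7699) (0, 0) (44, 0) (44, 13.5183)]  |A|=1172.34
3. ⊥bis P3·P1 via (15.305,12.625): [(26.3508, 24.0483) (0, 39.7699) (0, 0) (3.0971, 0)]  |A|=561.2252
4. ⊥bis P3·P2 via (20.475,12.625): [(26.3508, 24.0483) (0, 39.7699) (0, 0) (3.0971, 0)]  |A|=561.2252
5. ⊥bis P3·P4 via (5.445,12.255): [(13.6623, 10.9262) (26.3508, 24.0483) (0, 39.7699) (0, 13.1355)]  |A|=454.5746
6. ⊥bis P3·P5 via (23.275,23.43): [(13.6623, 10.9262) (23.6244, 21.2286) (22.8449, 26.14) (0, 39.7699) (0, 13.1355)]  |A|=446.7804
7. ⊥bis P3·P6 via (4.73,17.03): [(14.3892, 11.6779) (23.6244, 21.2286) (22.8449, 26.14) (0, 39.7699) (0, 19.6508)]  |A|=393.9669
8. ⊥bis P3·P7 via (15.24,24.8): [(14.3892, 11.6779) (19.1298, 16.5805) (11.3643, 32.9897) (0, 39.7699) (0, 19.6508)]  |A|=313.5203
9. ⊥bis P3·P8 via (4.755,26.85): [(14.3892, 11.6779) (19.1298, 16.5805) (12.9373, 29.6657) (0, 25.2137) (0, 19.6508)]  |A|=205.8068
10. ⊥bis P3·P9 via (5.855,23.255): [(14.3892, 11.6779) (19.1298, 16.5805) (14.3596, 26.6603) (0, 20.9106) (0, 19.6508)]  |A|=152.3048
11. canonical 5-gon: [(14.3892, 11.6779) (19.1298, 16.5805) (14.3596, 26.6603) (0, 20.9106) (0, 19.6508)]
12. shoelace: 152.3048

Area of P3's cell: 152.3048 (5 vertices)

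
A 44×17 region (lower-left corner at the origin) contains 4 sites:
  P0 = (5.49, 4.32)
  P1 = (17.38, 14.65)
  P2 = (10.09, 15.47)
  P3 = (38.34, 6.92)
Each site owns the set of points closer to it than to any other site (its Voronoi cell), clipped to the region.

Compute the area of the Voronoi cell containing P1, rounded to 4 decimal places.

Area of P1's cell: 208.6441

1. box [0,44]×[0,17]: [(0, 0) (44, 0) (44, 17) (0, 17)]
2. ⊥bis P1·P0 via (11.435,9.485): [(19.6755, 0) (44, 0) (44, 17) (4.906, 17)]  |A|=539.057
3. ⊥bis P1·P2 via (13.735,15.06): [(12.9161, 7.7802) (19.6755, 0) (44, 0) (44, 17) (13.9532, 17)]  |A|=497.3501
4. ⊥bis P1·P3 via (27.86,10.785): [(12.9161, 7.7802) (19.6755, 0) (23.8825, 0) (30.1521, 17) (13.9532, 17)]  |A|=208.6441
5. canonical 5-gon: [(12.9161, 7.7802) (19.6755, 0) (23.8825, 0) (30.1521, 17) (13.9532, 17)]
6. shoelace: 208.6441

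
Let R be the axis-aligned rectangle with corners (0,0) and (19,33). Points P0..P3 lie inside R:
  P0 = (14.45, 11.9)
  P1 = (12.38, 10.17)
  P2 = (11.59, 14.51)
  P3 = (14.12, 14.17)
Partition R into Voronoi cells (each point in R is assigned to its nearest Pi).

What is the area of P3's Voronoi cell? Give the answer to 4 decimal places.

1. box [0,19]×[0,33]: [(0, 0) (19, 0) (19, 33) (0, 33)]
2. ⊥bis P3·P0 via (14.285,13.035): [(0, 10.9583) (19, 13.7204) (19, 33) (0, 33)]  |A|=392.5517
3. ⊥bis P3·P1 via (13.25,12.17): [(0, 17.9337) (12.0188, 12.7056) (19, 13.7204) (19, 33) (0, 33)]  |A|=350.6335
4. ⊥bis P3·P2 via (12.855,14.34): [(12.6476, 12.797) (19, 13.7204) (19, 33) (15.3627, 33)]  |A|=97.978
5. canonical 4-gon: [(12.6476, 12.797) (19, 13.7204) (19, 33) (15.3627, 33)]
6. shoelace: 97.978

Area of P3's cell: 97.9780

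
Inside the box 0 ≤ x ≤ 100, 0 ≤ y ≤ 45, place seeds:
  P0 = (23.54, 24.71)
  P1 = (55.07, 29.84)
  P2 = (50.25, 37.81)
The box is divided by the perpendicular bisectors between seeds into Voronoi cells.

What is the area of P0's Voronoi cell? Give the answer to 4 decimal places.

1. box [0,100]×[0,45]: [(0, 0) (100, 0) (100, 45) (0, 45)]
2. ⊥bis P0·P1 via (39.305,27.275): [(0, 0) (43.7427, 0) (36.4211, 45) (0, 45)]  |A|=1803.6856
3. ⊥bis P0·P2 via (36.895,31.26): [(0, 0) (43.7427, 0) (39.5311, 25.8851) (30.1562, 45) (0, 45)]  |A|=1743.8089
4. canonical 5-gon: [(0, 0) (43.7427, 0) (39.5311, 25.8851) (30.1562, 45) (0, 45)]
5. shoelace: 1743.8089

Area of P0's cell: 1743.8089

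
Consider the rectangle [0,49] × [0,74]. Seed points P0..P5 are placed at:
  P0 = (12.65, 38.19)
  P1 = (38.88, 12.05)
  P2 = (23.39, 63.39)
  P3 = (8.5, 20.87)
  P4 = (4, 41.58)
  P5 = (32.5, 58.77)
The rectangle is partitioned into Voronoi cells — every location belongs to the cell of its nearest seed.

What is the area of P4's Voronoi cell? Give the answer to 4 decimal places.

1. box [0,49]×[0,74]: [(0, 0) (49, 0) (49, 74) (0, 74)]
2. ⊥bis P4·P0 via (8.325,39.885): [(0, 18.6427) (21.6949, 74) (0, 74)]  |A|=600.4858
3. ⊥bis P4·P1 via (21.44,26.815): [(0, 18.6427) (21.6949, 74) (0, 74)]  |A|=600.4858
4. ⊥bis P4·P2 via (13.695,52.485): [(0, 64.6604) (0, 18.6427) (13.3747, 52.7698)]  |A|=307.7352
5. ⊥bis P4·P3 via (6.25,31.225): [(0, 64.6604) (0, 29.867) (4.8083, 30.9117) (13.3747, 52.7698)]  |A|=280.7505
6. ⊥bis P4·P5 via (18.25,50.175): [(0, 64.6604) (0, 29.867) (4.8083, 30.9117) (13.3747, 52.7698)]  |A|=280.7505
7. canonical 4-gon: [(0, 64.6604) (0, 29.867) (4.8083, 30.9117) (13.3747, 52.7698)]
8. shoelace: 280.7505

Area of P4's cell: 280.7505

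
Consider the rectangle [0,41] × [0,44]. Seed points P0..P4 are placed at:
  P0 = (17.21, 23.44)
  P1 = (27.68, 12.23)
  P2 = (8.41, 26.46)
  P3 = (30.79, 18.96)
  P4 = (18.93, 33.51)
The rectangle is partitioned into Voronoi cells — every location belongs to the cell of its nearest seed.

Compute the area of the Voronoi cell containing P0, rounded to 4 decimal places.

Area of P0's cell: 228.2976

1. box [0,41]×[0,44]: [(0, 0) (41, 0) (41, 44) (0, 44)]
2. ⊥bis P0·P1 via (22.445,17.835): [(0, 0) (3.3495, 0) (41, 35.1651) (41, 44) (0, 44)]  |A|=1142.0067
3. ⊥bis P0·P2 via (12.81,24.95): [(4.6713, 1.2346) (41, 35.1651) (41, 44) (19.3476, 44)]  |A|=623.4661
4. ⊥bis P0·P3 via (24,21.2): [(4.6713, 1.2346) (23.088, 18.4356) (31.5216, 44) (19.3476, 44)]  |A|=423.1869
5. ⊥bis P0·P4 via (18.07,28.475): [(14.244, 29.1285) (4.6713, 1.2346) (23.088, 18.4356) (25.9557, 27.1281)]  |A|=228.2976
6. canonical 4-gon: [(14.244, 29.1285) (4.6713, 1.2346) (23.088, 18.4356) (25.9557, 27.1281)]
7. shoelace: 228.2976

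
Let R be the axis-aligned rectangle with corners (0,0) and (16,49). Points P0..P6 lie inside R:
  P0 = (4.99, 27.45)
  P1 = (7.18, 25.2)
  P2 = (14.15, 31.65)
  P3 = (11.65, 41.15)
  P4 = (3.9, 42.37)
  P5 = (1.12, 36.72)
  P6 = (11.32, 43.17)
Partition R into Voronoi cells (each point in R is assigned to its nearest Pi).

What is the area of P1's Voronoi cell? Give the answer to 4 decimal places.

Area of P1's cell: 407.8603

1. box [0,16]×[0,49]: [(0, 0) (16, 0) (16, 49) (0, 49)]
2. ⊥bis P1·P0 via (6.085,26.325): [(0, 20.4023) (0, 0) (16, 0) (16, 35.9756)]  |A|=451.0229
3. ⊥bis P1·P2 via (10.665,28.425): [(9.517, 29.6655) (0, 20.4023) (0, 0) (16, 0) (16, 22.6599)]  |A|=407.8603
4. ⊥bis P1·P3 via (9.415,33.175): [(9.517, 29.6655) (0, 20.4023) (0, 0) (16, 0) (16, 22.6599)]  |A|=407.8603
5. ⊥bis P1·P4 via (5.54,33.785): [(9.517, 29.6655) (0, 20.4023) (0, 0) (16, 0) (16, 22.6599)]  |A|=407.8603
6. ⊥bis P1·P5 via (4.15,30.96): [(9.517, 29.6655) (0, 20.4023) (0, 0) (16, 0) (16, 22.6599)]  |A|=407.8603
7. ⊥bis P1·P6 via (9.25,34.185): [(9.517, 29.6655) (0, 20.4023) (0, 0) (16, 0) (16, 22.6599)]  |A|=407.8603
8. canonical 5-gon: [(9.517, 29.6655) (0, 20.4023) (0, 0) (16, 0) (16, 22.6599)]
9. shoelace: 407.8603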